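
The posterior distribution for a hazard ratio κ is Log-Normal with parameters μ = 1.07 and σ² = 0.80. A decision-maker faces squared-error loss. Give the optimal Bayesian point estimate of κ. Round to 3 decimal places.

4.349

Mode = exp(μ − σ²) = exp(0.27) = 1.310.
Mean = exp(μ + σ²/2) = exp(1.470) = 4.349.
Squared-error loss ⇒ the optimal estimator is the posterior mean.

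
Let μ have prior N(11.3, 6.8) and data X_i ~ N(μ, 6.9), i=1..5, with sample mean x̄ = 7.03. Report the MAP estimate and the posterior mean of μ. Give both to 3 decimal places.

MAP = 7.750; posterior mean = 7.750

Posterior for μ is Normal. Precision-weighted mean: (1/6.8·11.3 + 5/6.9·7.03) / (1/6.8 + 5/6.9) = 7.750.
A Normal posterior is symmetric, so mode = mean.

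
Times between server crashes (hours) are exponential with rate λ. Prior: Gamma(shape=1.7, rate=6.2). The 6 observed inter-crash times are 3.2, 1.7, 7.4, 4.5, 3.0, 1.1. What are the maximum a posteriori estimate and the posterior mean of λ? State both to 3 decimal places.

MAP = 0.247; posterior mean = 0.284

Σ times = 20.9. Posterior: Gamma(shape = 1.7+6 = 7.7, rate = 6.2+20.9 = 27.1).
Mode = (α−1)/β = 6.7/27.1 = 0.247.
Mean = α/β = 7.7/27.1 = 0.284.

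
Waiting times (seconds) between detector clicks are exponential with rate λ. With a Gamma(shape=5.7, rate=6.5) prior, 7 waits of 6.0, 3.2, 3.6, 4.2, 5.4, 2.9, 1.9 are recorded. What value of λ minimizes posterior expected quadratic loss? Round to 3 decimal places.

0.377

Σ times = 27.2. Posterior: Gamma(shape = 5.7+7 = 12.7, rate = 6.5+27.2 = 33.7).
Mode = (α−1)/β = 11.7/33.7 = 0.347.
Mean = α/β = 12.7/33.7 = 0.377.
Quadratic loss ⇒ the optimal estimator is the posterior mean.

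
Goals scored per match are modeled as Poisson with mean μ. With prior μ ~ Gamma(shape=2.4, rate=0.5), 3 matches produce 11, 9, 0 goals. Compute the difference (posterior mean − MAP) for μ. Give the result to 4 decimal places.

Σ counts = 20. Posterior: Gamma(shape = 2.4+20 = 22.4, rate = 0.5+3 = 3.5).
Mode = (α−1)/β = 21.4/3.5 = 6.1143.
Mean = α/β = 22.4/3.5 = 6.4000.
Difference = 6.4000 − 6.1143 = 0.2857.
The posterior is right-skewed, so the mean exceeds the mode.

0.2857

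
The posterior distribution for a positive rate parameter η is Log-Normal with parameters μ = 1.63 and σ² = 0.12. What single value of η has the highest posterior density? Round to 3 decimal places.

Mode = exp(μ − σ²) = exp(1.51) = 4.527.
Mean = exp(μ + σ²/2) = exp(1.690) = 5.419.
This is the posterior mode — the MAP estimate.

4.527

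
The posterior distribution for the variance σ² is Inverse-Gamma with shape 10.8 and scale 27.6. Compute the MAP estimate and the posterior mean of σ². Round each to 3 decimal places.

Mode = β/(α+1) = 27.6/11.8 = 2.339.
Mean = β/(α−1) = 27.6/9.8 = 2.816.

MAP = 2.339, posterior mean = 2.816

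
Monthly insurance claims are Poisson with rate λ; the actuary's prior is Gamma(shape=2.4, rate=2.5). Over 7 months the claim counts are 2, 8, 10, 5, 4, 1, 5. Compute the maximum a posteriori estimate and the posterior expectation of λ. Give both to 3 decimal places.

MAP = 3.832; posterior mean = 3.937

Σ counts = 35. Posterior: Gamma(shape = 2.4+35 = 37.4, rate = 2.5+7 = 9.5).
Mode = (α−1)/β = 36.4/9.5 = 3.832.
Mean = α/β = 37.4/9.5 = 3.937.
The mean is pulled above the mode by the posterior's right skew.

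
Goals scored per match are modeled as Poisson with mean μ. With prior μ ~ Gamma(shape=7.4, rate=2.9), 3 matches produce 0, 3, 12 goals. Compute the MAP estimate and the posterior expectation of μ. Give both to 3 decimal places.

μ_MAP = 3.627, E[μ|data] = 3.797

Σ counts = 15. Posterior: Gamma(shape = 7.4+15 = 22.4, rate = 2.9+3 = 5.9).
Mode = (α−1)/β = 21.4/5.9 = 3.627.
Mean = α/β = 22.4/5.9 = 3.797.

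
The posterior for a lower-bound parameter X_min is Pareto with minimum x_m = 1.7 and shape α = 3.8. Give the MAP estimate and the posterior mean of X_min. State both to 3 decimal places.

MAP = 1.700; posterior mean = 2.307

The Pareto density is strictly decreasing on [x_m, ∞), so the mode is x_m = 1.700.
Mean = α·x_m/(α−1) = 3.8·1.7/2.8 = 2.307.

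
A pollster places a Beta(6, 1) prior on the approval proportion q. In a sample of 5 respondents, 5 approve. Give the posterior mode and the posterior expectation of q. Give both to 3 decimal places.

Posterior: Beta(6+5, 1+0) = Beta(11, 1).
Since β = 1 ≤ 1 and α > 1, the Beta density is monotone increasing on [0,1]; the mode is at 1.
Mean = 11/(11+1) = 0.917.

MAP = 1.000; posterior mean = 0.917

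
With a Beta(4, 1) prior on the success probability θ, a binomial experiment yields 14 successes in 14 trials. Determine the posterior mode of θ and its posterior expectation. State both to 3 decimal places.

Posterior: Beta(4+14, 1+0) = Beta(18, 1).
Since β = 1 ≤ 1 and α > 1, the Beta density is monotone increasing on [0,1]; the mode is at 1.
Mean = 18/(18+1) = 0.947.
The mean is pulled below the mode by the posterior's left skew.

θ_MAP = 1.000, E[θ|data] = 0.947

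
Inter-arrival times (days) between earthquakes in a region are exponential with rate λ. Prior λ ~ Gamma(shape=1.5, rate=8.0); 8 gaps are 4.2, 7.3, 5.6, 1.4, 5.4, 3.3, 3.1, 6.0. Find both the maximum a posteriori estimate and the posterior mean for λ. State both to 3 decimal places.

Σ times = 36.3. Posterior: Gamma(shape = 1.5+8 = 9.5, rate = 8.0+36.3 = 44.3).
Mode = (α−1)/β = 8.5/44.3 = 0.192.
Mean = α/β = 9.5/44.3 = 0.214.

MAP: 0.192. Posterior mean: 0.214.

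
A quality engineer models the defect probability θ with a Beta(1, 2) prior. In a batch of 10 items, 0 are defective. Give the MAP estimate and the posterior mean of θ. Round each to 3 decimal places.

MAP estimate = 0.000, posterior mean = 0.077

Posterior: Beta(1+0, 2+10) = Beta(1, 12).
Since α = 1 ≤ 1 and β > 1, the Beta density is monotone decreasing on [0,1]; the mode is at 0.
Mean = 1/(1+12) = 0.077.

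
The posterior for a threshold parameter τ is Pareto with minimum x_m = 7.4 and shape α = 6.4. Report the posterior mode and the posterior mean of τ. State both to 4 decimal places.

MAP = 7.4000; posterior mean = 8.7704

The Pareto density is strictly decreasing on [x_m, ∞), so the mode is x_m = 7.4000.
Mean = α·x_m/(α−1) = 6.4·7.4/5.4 = 8.7704.
Right-skewed posterior ⇒ mode < mean.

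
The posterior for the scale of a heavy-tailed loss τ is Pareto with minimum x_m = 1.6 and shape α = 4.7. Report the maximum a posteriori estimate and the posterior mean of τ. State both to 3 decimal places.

The Pareto density is strictly decreasing on [x_m, ∞), so the mode is x_m = 1.600.
Mean = α·x_m/(α−1) = 4.7·1.6/3.7 = 2.032.

MAP: 1.600. Posterior mean: 2.032.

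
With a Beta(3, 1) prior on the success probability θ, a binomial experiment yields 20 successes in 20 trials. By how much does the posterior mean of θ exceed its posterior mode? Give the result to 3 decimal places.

-0.042

Posterior: Beta(3+20, 1+0) = Beta(23, 1).
Since β = 1 ≤ 1 and α > 1, the Beta density is monotone increasing on [0,1]; the mode is at 1.
Mean = 23/(23+1) = 0.958.
Difference = 0.958 − 1.000 = -0.042.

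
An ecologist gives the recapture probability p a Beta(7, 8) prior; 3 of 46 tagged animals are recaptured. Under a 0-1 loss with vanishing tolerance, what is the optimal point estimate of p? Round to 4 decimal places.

0.1525

Posterior: Beta(7+3, 8+43) = Beta(10, 51).
Mode = (10−1)/(10+51−2) = 9/59 = 0.1525.
Mean = 10/(10+51) = 10/61 = 0.1639.
This is the posterior mode — the MAP estimate.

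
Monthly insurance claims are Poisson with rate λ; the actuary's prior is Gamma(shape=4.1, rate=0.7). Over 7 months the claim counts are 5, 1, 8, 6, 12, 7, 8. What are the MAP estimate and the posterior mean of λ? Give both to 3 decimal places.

MAP = 6.506; posterior mean = 6.636

Σ counts = 47. Posterior: Gamma(shape = 4.1+47 = 51.1, rate = 0.7+7 = 7.7).
Mode = (α−1)/β = 50.1/7.7 = 6.506.
Mean = α/β = 51.1/7.7 = 6.636.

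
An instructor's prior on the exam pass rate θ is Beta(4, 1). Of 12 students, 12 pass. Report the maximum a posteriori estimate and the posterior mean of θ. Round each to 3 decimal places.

θ_MAP = 1.000, E[θ|data] = 0.941

Posterior: Beta(4+12, 1+0) = Beta(16, 1).
Since β = 1 ≤ 1 and α > 1, the Beta density is monotone increasing on [0,1]; the mode is at 1.
Mean = 16/(16+1) = 0.941.
Mode > mean: the posterior has a left tail.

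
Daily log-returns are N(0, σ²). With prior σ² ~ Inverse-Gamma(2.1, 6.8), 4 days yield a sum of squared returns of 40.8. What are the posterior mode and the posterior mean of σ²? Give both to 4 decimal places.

σ²_MAP = 5.3333, E[σ²|data] = 8.7742

Posterior: Inverse-Gamma(shape = 2.1+4/2 = 4.1, scale = 6.8+40.8/2 = 27.2).
Mode = β/(α+1) = 27.2/5.1 = 5.3333.
Mean = β/(α−1) = 27.2/3.1 = 8.7742.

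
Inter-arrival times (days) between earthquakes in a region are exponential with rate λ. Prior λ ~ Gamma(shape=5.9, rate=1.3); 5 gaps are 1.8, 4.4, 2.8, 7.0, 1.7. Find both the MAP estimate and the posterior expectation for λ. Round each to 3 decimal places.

MAP estimate = 0.521, posterior expectation = 0.574

Σ times = 17.7. Posterior: Gamma(shape = 5.9+5 = 10.9, rate = 1.3+17.7 = 19.0).
Mode = (α−1)/β = 9.9/19.0 = 0.521.
Mean = α/β = 10.9/19.0 = 0.574.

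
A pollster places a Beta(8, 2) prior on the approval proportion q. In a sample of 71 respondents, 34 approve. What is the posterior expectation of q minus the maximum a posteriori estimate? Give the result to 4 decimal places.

-0.0005

Posterior: Beta(8+34, 2+37) = Beta(42, 39).
Mode = (42−1)/(42+39−2) = 41/79 = 0.5190.
Mean = 42/(42+39) = 42/81 = 0.5185.
Difference = 0.5185 − 0.5190 = -0.0005.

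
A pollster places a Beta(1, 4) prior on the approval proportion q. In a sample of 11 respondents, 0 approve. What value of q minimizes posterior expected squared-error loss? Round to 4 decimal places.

Posterior: Beta(1+0, 4+11) = Beta(1, 15).
Since α = 1 ≤ 1 and β > 1, the Beta density is monotone decreasing on [0,1]; the mode is at 0.
Mean = 1/(1+15) = 0.0625.
Squared-error loss ⇒ the optimal estimator is the posterior mean.

0.0625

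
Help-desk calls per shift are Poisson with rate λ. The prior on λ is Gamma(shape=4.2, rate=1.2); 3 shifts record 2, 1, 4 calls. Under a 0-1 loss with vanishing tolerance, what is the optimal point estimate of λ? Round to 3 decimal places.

2.429

Σ counts = 7. Posterior: Gamma(shape = 4.2+7 = 11.2, rate = 1.2+3 = 4.2).
Mode = (α−1)/β = 10.2/4.2 = 2.429.
Mean = α/β = 11.2/4.2 = 2.667.
This is the posterior mode — the MAP estimate.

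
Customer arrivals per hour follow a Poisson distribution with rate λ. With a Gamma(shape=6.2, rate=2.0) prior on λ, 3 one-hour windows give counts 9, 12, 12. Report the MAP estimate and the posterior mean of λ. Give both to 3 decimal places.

MAP estimate = 7.640, posterior mean = 7.840

Σ counts = 33. Posterior: Gamma(shape = 6.2+33 = 39.2, rate = 2.0+3 = 5.0).
Mode = (α−1)/β = 38.2/5.0 = 7.640.
Mean = α/β = 39.2/5.0 = 7.840.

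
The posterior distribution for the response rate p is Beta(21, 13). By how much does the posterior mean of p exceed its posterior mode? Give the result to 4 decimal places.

Mode = (21−1)/(21+13−2) = 20/32 = 0.6250.
Mean = 21/(21+13) = 21/34 = 0.6176.
Difference = 0.6176 − 0.6250 = -0.0074.

-0.0074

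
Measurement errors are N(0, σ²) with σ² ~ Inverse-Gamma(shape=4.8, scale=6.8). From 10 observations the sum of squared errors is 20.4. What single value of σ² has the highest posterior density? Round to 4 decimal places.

1.5741

Posterior: Inverse-Gamma(shape = 4.8+10/2 = 9.8, scale = 6.8+20.4/2 = 17.0).
Mode = β/(α+1) = 17.0/10.8 = 1.5741.
Mean = β/(α−1) = 17.0/8.8 = 1.9318.
This is the posterior mode — the MAP estimate.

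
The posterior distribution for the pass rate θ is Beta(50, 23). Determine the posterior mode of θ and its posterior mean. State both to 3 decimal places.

Mode = (50−1)/(50+23−2) = 49/71 = 0.690.
Mean = 50/(50+23) = 50/73 = 0.685.

MAP = 0.690; posterior mean = 0.685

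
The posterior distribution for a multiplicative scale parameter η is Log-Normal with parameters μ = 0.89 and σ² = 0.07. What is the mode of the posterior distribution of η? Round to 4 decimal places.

Mode = exp(μ − σ²) = exp(0.82) = 2.2705.
Mean = exp(μ + σ²/2) = exp(0.925) = 2.5219.
This is the posterior mode — the MAP estimate.

2.2705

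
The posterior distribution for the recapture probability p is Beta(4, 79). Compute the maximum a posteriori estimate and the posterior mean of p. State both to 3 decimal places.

p_MAP = 0.037, E[p|data] = 0.048

Mode = (4−1)/(4+79−2) = 3/81 = 0.037.
Mean = 4/(4+79) = 4/83 = 0.048.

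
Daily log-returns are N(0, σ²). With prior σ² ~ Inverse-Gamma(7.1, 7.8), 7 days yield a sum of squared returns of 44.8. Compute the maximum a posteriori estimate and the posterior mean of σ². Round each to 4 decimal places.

σ²_MAP = 2.6034, E[σ²|data] = 3.1458

Posterior: Inverse-Gamma(shape = 7.1+7/2 = 10.6, scale = 7.8+44.8/2 = 30.2).
Mode = β/(α+1) = 30.2/11.6 = 2.6034.
Mean = β/(α−1) = 30.2/9.6 = 3.1458.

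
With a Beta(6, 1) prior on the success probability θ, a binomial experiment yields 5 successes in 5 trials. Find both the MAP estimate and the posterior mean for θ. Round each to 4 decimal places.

MAP = 1.0000; posterior mean = 0.9167

Posterior: Beta(6+5, 1+0) = Beta(11, 1).
Since β = 1 ≤ 1 and α > 1, the Beta density is monotone increasing on [0,1]; the mode is at 1.
Mean = 11/(11+1) = 0.9167.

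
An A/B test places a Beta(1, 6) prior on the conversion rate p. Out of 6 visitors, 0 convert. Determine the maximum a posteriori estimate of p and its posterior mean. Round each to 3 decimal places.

MAP = 0.000, posterior mean = 0.077

Posterior: Beta(1+0, 6+6) = Beta(1, 12).
Since α = 1 ≤ 1 and β > 1, the Beta density is monotone decreasing on [0,1]; the mode is at 0.
Mean = 1/(1+12) = 0.077.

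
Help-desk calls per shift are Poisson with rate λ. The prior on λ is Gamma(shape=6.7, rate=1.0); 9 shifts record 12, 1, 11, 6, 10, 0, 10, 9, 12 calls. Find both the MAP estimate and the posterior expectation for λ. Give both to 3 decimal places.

Σ counts = 71. Posterior: Gamma(shape = 6.7+71 = 77.7, rate = 1.0+9 = 10.0).
Mode = (α−1)/β = 76.7/10.0 = 7.670.
Mean = α/β = 77.7/10.0 = 7.770.

λ_MAP = 7.670, E[λ|data] = 7.770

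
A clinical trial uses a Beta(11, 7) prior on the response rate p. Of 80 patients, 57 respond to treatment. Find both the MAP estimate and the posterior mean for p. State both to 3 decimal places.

Posterior: Beta(11+57, 7+23) = Beta(68, 30).
Mode = (68−1)/(68+30−2) = 67/96 = 0.698.
Mean = 68/(68+30) = 68/98 = 0.694.
The mean is pulled below the mode by the posterior's left skew.

MAP = 0.698, posterior mean = 0.694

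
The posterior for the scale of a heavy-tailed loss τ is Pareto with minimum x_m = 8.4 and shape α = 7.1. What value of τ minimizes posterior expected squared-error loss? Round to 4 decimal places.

The Pareto density is strictly decreasing on [x_m, ∞), so the mode is x_m = 8.4000.
Mean = α·x_m/(α−1) = 7.1·8.4/6.1 = 9.7770.
Squared-error loss ⇒ the optimal estimator is the posterior mean.

9.7770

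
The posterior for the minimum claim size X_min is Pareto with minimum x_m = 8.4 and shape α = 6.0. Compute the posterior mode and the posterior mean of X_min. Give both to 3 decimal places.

MAP: 8.400. Posterior mean: 10.080.

The Pareto density is strictly decreasing on [x_m, ∞), so the mode is x_m = 8.400.
Mean = α·x_m/(α−1) = 6.0·8.4/5.0 = 10.080.
The posterior is right-skewed, so the mean exceeds the mode.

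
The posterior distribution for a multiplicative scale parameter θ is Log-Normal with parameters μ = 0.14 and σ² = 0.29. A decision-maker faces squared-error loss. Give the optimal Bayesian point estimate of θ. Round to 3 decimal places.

Mode = exp(μ − σ²) = exp(-0.15) = 0.861.
Mean = exp(μ + σ²/2) = exp(0.285) = 1.330.
Squared-error loss ⇒ the optimal estimator is the posterior mean.

1.330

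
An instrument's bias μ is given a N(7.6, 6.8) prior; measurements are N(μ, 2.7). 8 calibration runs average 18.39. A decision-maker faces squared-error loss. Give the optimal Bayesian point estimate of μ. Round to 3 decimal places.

17.880

Posterior for μ is Normal. Precision-weighted mean: (1/6.8·7.6 + 8/2.7·18.39) / (1/6.8 + 8/2.7) = 17.880.
A Normal posterior is symmetric, so mode = mean.
Squared-error loss ⇒ the optimal estimator is the posterior mean.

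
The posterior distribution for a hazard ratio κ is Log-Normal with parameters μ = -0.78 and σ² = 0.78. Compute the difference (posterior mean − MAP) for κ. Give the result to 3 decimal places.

0.467

Mode = exp(μ − σ²) = exp(-1.56) = 0.210.
Mean = exp(μ + σ²/2) = exp(-0.390) = 0.677.
Difference = 0.677 − 0.210 = 0.467.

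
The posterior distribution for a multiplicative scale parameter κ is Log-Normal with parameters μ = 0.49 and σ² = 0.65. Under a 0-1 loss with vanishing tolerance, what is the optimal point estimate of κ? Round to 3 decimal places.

0.852

Mode = exp(μ − σ²) = exp(-0.16) = 0.852.
Mean = exp(μ + σ²/2) = exp(0.815) = 2.259.
This is the posterior mode — the MAP estimate.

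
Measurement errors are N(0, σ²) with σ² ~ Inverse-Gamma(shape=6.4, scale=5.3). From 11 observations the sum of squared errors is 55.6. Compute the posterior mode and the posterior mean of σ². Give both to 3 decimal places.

MAP = 2.566, posterior mean = 3.037

Posterior: Inverse-Gamma(shape = 6.4+11/2 = 11.9, scale = 5.3+55.6/2 = 33.1).
Mode = β/(α+1) = 33.1/12.9 = 2.566.
Mean = β/(α−1) = 33.1/10.9 = 3.037.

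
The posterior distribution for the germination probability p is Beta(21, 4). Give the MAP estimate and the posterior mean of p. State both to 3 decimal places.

MAP estimate = 0.870, posterior mean = 0.840

Mode = (21−1)/(21+4−2) = 20/23 = 0.870.
Mean = 21/(21+4) = 21/25 = 0.840.
Left-skewed posterior ⇒ mean < mode.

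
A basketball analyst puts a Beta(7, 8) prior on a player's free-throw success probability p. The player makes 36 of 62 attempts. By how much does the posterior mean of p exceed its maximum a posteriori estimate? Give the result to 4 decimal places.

Posterior: Beta(7+36, 8+26) = Beta(43, 34).
Mode = (43−1)/(43+34−2) = 42/75 = 0.5600.
Mean = 43/(43+34) = 43/77 = 0.5584.
Difference = 0.5584 − 0.5600 = -0.0016.
The mean is pulled below the mode by the posterior's left skew.

-0.0016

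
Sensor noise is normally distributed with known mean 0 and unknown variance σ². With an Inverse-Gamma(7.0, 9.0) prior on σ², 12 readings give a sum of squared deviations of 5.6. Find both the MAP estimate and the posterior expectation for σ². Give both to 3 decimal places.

Posterior: Inverse-Gamma(shape = 7.0+12/2 = 13.0, scale = 9.0+5.6/2 = 11.8).
Mode = β/(α+1) = 11.8/14.0 = 0.843.
Mean = β/(α−1) = 11.8/12.0 = 0.983.

MAP = 0.843, posterior mean = 0.983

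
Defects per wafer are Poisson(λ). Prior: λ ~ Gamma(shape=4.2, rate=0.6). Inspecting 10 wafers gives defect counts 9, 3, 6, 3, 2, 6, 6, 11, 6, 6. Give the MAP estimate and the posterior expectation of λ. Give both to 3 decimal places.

Σ counts = 58. Posterior: Gamma(shape = 4.2+58 = 62.2, rate = 0.6+10 = 10.6).
Mode = (α−1)/β = 61.2/10.6 = 5.774.
Mean = α/β = 62.2/10.6 = 5.868.
Right-skewed posterior ⇒ mode < mean.

MAP = 5.774, posterior mean = 5.868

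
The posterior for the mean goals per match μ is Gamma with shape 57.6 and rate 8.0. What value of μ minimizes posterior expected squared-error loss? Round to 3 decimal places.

Mode = (α−1)/β = 56.6/8.0 = 7.075.
Mean = α/β = 57.6/8.0 = 7.200.
Squared-error loss ⇒ the optimal estimator is the posterior mean.

7.200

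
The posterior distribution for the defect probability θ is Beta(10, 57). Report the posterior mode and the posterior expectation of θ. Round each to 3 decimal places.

θ_MAP = 0.138, E[θ|data] = 0.149

Mode = (10−1)/(10+57−2) = 9/65 = 0.138.
Mean = 10/(10+57) = 10/67 = 0.149.
The mean is pulled above the mode by the posterior's right skew.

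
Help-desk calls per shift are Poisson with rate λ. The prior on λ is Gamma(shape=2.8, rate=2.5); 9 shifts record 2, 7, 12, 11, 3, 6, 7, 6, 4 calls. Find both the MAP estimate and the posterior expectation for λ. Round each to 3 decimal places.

Σ counts = 58. Posterior: Gamma(shape = 2.8+58 = 60.8, rate = 2.5+9 = 11.5).
Mode = (α−1)/β = 59.8/11.5 = 5.200.
Mean = α/β = 60.8/11.5 = 5.287.
Right-skewed posterior ⇒ mode < mean.

MAP = 5.200; posterior mean = 5.287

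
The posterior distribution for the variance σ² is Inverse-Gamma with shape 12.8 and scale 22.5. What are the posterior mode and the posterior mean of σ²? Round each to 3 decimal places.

Mode = β/(α+1) = 22.5/13.8 = 1.630.
Mean = β/(α−1) = 22.5/11.8 = 1.907.

MAP = 1.630; posterior mean = 1.907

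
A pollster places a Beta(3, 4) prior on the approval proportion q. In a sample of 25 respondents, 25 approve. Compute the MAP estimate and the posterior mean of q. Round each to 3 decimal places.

Posterior: Beta(3+25, 4+0) = Beta(28, 4).
Mode = (28−1)/(28+4−2) = 27/30 = 0.900.
Mean = 28/(28+4) = 28/32 = 0.875.

q_MAP = 0.900, E[q|data] = 0.875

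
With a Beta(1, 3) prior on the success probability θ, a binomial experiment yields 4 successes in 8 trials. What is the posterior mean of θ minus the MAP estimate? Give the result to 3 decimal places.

Posterior: Beta(1+4, 3+4) = Beta(5, 7).
Mode = (5−1)/(5+7−2) = 4/10 = 0.400.
Mean = 5/(5+7) = 5/12 = 0.417.
Difference = 0.417 − 0.400 = 0.017.
The mean is pulled above the mode by the posterior's right skew.

0.017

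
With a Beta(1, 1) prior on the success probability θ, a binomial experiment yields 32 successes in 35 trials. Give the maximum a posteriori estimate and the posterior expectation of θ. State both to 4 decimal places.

Posterior: Beta(1+32, 1+3) = Beta(33, 4).
Mode = (33−1)/(33+4−2) = 32/35 = 0.9143.
With a flat prior the MAP equals the MLE, 32/35.
Mean = 33/(33+4) = 33/37 = 0.8919.
The mean is pulled below the mode by the posterior's left skew.

MAP: 0.9143. Posterior mean: 0.8919.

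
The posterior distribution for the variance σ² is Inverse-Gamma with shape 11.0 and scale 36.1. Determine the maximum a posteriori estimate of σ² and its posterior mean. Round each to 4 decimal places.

Mode = β/(α+1) = 36.1/12.0 = 3.0083.
Mean = β/(α−1) = 36.1/10.0 = 3.6100.

σ²_MAP = 3.0083, E[σ²|data] = 3.6100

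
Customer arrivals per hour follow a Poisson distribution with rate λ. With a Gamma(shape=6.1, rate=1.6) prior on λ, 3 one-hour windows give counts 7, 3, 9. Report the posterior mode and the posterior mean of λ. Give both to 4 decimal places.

posterior mode = 5.2391, posterior mean = 5.4565

Σ counts = 19. Posterior: Gamma(shape = 6.1+19 = 25.1, rate = 1.6+3 = 4.6).
Mode = (α−1)/β = 24.1/4.6 = 5.2391.
Mean = α/β = 25.1/4.6 = 5.4565.
The mean is pulled above the mode by the posterior's right skew.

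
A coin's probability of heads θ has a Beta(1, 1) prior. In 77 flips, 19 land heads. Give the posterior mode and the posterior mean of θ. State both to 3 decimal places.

MAP = 0.247; posterior mean = 0.253

Posterior: Beta(1+19, 1+58) = Beta(20, 59).
Mode = (20−1)/(20+59−2) = 19/77 = 0.247.
Mean = 20/(20+59) = 20/79 = 0.253.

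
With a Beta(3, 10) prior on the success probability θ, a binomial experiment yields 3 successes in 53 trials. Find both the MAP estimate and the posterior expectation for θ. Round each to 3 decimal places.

θ_MAP = 0.078, E[θ|data] = 0.091

Posterior: Beta(3+3, 10+50) = Beta(6, 60).
Mode = (6−1)/(6+60−2) = 5/64 = 0.078.
Mean = 6/(6+60) = 6/66 = 0.091.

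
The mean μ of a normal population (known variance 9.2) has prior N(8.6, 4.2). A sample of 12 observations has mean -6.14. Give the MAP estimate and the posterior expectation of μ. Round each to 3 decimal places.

Posterior for μ is Normal. Precision-weighted mean: (1/4.2·8.6 + 12/9.2·-6.14) / (1/4.2 + 12/9.2) = -3.865.
A Normal posterior is symmetric, so mode = mean.

MAP estimate = -3.865, posterior expectation = -3.865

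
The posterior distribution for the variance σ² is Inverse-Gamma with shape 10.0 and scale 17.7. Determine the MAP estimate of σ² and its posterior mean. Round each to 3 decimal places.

MAP = 1.609; posterior mean = 1.967

Mode = β/(α+1) = 17.7/11.0 = 1.609.
Mean = β/(α−1) = 17.7/9.0 = 1.967.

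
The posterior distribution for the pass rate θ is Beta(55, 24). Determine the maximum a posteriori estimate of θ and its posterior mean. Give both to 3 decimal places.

Mode = (55−1)/(55+24−2) = 54/77 = 0.701.
Mean = 55/(55+24) = 55/79 = 0.696.
The posterior is left-skewed, so the mode exceeds the mean.

MAP = 0.701, posterior mean = 0.696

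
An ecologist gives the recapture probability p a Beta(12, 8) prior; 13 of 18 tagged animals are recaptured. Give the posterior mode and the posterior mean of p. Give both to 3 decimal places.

Posterior: Beta(12+13, 8+5) = Beta(25, 13).
Mode = (25−1)/(25+13−2) = 24/36 = 0.667.
Mean = 25/(25+13) = 25/38 = 0.658.
Left-skewed posterior ⇒ mean < mode.

MAP: 0.667. Posterior mean: 0.658.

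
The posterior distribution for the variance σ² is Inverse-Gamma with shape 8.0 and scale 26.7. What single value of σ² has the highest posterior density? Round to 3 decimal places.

Mode = β/(α+1) = 26.7/9.0 = 2.967.
Mean = β/(α−1) = 26.7/7.0 = 3.814.
This is the posterior mode — the MAP estimate.

2.967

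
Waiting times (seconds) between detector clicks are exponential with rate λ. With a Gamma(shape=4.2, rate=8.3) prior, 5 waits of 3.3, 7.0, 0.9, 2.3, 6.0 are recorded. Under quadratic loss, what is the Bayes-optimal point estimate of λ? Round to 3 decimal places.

0.331

Σ times = 19.5. Posterior: Gamma(shape = 4.2+5 = 9.2, rate = 8.3+19.5 = 27.8).
Mode = (α−1)/β = 8.2/27.8 = 0.295.
Mean = α/β = 9.2/27.8 = 0.331.
Quadratic loss ⇒ the optimal estimator is the posterior mean.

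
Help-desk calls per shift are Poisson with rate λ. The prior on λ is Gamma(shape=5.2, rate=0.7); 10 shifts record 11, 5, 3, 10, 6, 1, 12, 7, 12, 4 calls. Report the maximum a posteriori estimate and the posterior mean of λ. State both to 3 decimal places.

λ_MAP = 7.028, E[λ|data] = 7.121

Σ counts = 71. Posterior: Gamma(shape = 5.2+71 = 76.2, rate = 0.7+10 = 10.7).
Mode = (α−1)/β = 75.2/10.7 = 7.028.
Mean = α/β = 76.2/10.7 = 7.121.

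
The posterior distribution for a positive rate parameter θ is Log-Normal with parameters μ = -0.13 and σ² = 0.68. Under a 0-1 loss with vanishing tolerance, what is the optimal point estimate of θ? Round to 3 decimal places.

Mode = exp(μ − σ²) = exp(-0.81) = 0.445.
Mean = exp(μ + σ²/2) = exp(0.210) = 1.234.
This is the posterior mode — the MAP estimate.

0.445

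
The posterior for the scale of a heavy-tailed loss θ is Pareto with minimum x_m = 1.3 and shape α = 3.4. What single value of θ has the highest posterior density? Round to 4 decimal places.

The Pareto density is strictly decreasing on [x_m, ∞), so the mode is x_m = 1.3000.
Mean = α·x_m/(α−1) = 3.4·1.3/2.4 = 1.8417.
This is the posterior mode — the MAP estimate.

1.3000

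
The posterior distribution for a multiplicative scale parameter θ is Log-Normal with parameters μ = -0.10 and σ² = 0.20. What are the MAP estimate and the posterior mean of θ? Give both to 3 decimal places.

MAP = 0.741; posterior mean = 1.000

Mode = exp(μ − σ²) = exp(-0.30) = 0.741.
Mean = exp(μ + σ²/2) = exp(0.000) = 1.000.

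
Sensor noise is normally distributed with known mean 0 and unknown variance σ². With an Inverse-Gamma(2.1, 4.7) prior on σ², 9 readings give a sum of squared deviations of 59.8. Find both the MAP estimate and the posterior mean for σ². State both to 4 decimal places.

MAP = 4.5526; posterior mean = 6.1786

Posterior: Inverse-Gamma(shape = 2.1+9/2 = 6.6, scale = 4.7+59.8/2 = 34.6).
Mode = β/(α+1) = 34.6/7.6 = 4.5526.
Mean = β/(α−1) = 34.6/5.6 = 6.1786.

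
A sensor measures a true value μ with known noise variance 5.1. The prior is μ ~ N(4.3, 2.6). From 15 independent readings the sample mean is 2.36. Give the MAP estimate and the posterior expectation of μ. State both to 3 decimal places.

MAP = 2.584; posterior mean = 2.584

Posterior for μ is Normal. Precision-weighted mean: (1/2.6·4.3 + 15/5.1·2.36) / (1/2.6 + 15/5.1) = 2.584.
A Normal posterior is symmetric, so mode = mean.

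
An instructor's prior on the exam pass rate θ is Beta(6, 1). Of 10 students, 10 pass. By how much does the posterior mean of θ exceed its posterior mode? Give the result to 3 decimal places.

-0.059

Posterior: Beta(6+10, 1+0) = Beta(16, 1).
Since β = 1 ≤ 1 and α > 1, the Beta density is monotone increasing on [0,1]; the mode is at 1.
Mean = 16/(16+1) = 0.941.
Difference = 0.941 − 1.000 = -0.059.
The posterior is left-skewed, so the mode exceeds the mean.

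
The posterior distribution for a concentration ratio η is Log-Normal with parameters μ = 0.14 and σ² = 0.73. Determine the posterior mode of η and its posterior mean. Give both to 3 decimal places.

Mode = exp(μ − σ²) = exp(-0.59) = 0.554.
Mean = exp(μ + σ²/2) = exp(0.505) = 1.657.
Mean > mode: the posterior has a right tail.

MAP = 0.554, posterior mean = 1.657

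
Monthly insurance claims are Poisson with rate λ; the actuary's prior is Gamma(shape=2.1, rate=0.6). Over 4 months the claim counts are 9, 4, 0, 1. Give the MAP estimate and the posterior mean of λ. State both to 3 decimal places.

Σ counts = 14. Posterior: Gamma(shape = 2.1+14 = 16.1, rate = 0.6+4 = 4.6).
Mode = (α−1)/β = 15.1/4.6 = 3.283.
Mean = α/β = 16.1/4.6 = 3.500.
Right-skewed posterior ⇒ mode < mean.

MAP = 3.283; posterior mean = 3.500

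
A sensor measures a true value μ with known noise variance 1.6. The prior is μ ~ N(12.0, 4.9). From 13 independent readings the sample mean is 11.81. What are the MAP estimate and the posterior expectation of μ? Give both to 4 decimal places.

Posterior for μ is Normal. Precision-weighted mean: (1/4.9·12.0 + 13/1.6·11.81) / (1/4.9 + 13/1.6) = 11.8147.
A Normal posterior is symmetric, so mode = mean.

MAP = 11.8147, posterior mean = 11.8147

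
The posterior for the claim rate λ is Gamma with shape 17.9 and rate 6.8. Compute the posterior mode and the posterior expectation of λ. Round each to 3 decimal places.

Mode = (α−1)/β = 16.9/6.8 = 2.485.
Mean = α/β = 17.9/6.8 = 2.632.

MAP = 2.485, posterior mean = 2.632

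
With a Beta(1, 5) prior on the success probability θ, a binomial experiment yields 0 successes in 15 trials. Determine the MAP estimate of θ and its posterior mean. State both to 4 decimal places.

Posterior: Beta(1+0, 5+15) = Beta(1, 20).
Since α = 1 ≤ 1 and β > 1, the Beta density is monotone decreasing on [0,1]; the mode is at 0.
Mean = 1/(1+20) = 0.0476.
Right-skewed posterior ⇒ mode < mean.

MAP estimate = 0.0000, posterior mean = 0.0476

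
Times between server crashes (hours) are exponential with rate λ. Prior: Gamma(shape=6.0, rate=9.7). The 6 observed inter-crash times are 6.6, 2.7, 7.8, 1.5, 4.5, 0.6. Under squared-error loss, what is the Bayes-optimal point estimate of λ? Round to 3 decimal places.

0.359

Σ times = 23.7. Posterior: Gamma(shape = 6.0+6 = 12.0, rate = 9.7+23.7 = 33.4).
Mode = (α−1)/β = 11.0/33.4 = 0.329.
Mean = α/β = 12.0/33.4 = 0.359.
Squared-error loss ⇒ the optimal estimator is the posterior mean.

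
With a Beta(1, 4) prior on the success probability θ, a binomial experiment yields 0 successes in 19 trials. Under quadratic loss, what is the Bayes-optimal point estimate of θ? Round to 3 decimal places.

0.042

Posterior: Beta(1+0, 4+19) = Beta(1, 23).
Since α = 1 ≤ 1 and β > 1, the Beta density is monotone decreasing on [0,1]; the mode is at 0.
Mean = 1/(1+23) = 0.042.
Quadratic loss ⇒ the optimal estimator is the posterior mean.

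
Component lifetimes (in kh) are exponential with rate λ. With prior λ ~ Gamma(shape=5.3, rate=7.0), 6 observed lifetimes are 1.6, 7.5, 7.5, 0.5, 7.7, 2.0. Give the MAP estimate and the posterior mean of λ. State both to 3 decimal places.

Σ times = 26.8. Posterior: Gamma(shape = 5.3+6 = 11.3, rate = 7.0+26.8 = 33.8).
Mode = (α−1)/β = 10.3/33.8 = 0.305.
Mean = α/β = 11.3/33.8 = 0.334.

MAP = 0.305; posterior mean = 0.334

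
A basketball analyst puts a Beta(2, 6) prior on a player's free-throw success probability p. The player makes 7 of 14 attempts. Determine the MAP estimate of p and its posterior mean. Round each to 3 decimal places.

MAP estimate = 0.400, posterior mean = 0.409

Posterior: Beta(2+7, 6+7) = Beta(9, 13).
Mode = (9−1)/(9+13−2) = 8/20 = 0.400.
Mean = 9/(9+13) = 9/22 = 0.409.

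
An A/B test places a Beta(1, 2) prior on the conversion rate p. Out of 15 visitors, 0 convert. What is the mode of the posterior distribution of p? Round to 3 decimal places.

0.000

Posterior: Beta(1+0, 2+15) = Beta(1, 17).
Since α = 1 ≤ 1 and β > 1, the Beta density is monotone decreasing on [0,1]; the mode is at 0.
Mean = 1/(1+17) = 0.056.
This is the posterior mode — the MAP estimate.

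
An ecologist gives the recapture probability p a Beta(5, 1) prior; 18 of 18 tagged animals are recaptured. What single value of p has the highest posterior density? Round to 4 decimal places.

1.0000

Posterior: Beta(5+18, 1+0) = Beta(23, 1).
Since β = 1 ≤ 1 and α > 1, the Beta density is monotone increasing on [0,1]; the mode is at 1.
Mean = 23/(23+1) = 0.9583.
This is the posterior mode — the MAP estimate.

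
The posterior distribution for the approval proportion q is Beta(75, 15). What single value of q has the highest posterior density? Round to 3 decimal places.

0.841

Mode = (75−1)/(75+15−2) = 74/88 = 0.841.
Mean = 75/(75+15) = 75/90 = 0.833.
This is the posterior mode — the MAP estimate.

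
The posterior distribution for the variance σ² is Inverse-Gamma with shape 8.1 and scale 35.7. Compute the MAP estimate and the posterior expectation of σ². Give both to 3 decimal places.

MAP estimate = 3.923, posterior expectation = 5.028

Mode = β/(α+1) = 35.7/9.1 = 3.923.
Mean = β/(α−1) = 35.7/7.1 = 5.028.
The mean is pulled above the mode by the posterior's right skew.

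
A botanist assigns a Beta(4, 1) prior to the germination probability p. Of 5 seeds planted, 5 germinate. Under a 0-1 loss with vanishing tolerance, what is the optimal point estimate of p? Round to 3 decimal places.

Posterior: Beta(4+5, 1+0) = Beta(9, 1).
Since β = 1 ≤ 1 and α > 1, the Beta density is monotone increasing on [0,1]; the mode is at 1.
Mean = 9/(9+1) = 0.900.
This is the posterior mode — the MAP estimate.

1.000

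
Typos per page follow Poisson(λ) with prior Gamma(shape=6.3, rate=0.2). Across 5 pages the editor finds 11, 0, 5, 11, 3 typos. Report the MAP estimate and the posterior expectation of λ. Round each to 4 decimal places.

MAP = 6.7885; posterior mean = 6.9808

Σ counts = 30. Posterior: Gamma(shape = 6.3+30 = 36.3, rate = 0.2+5 = 5.2).
Mode = (α−1)/β = 35.3/5.2 = 6.7885.
Mean = α/β = 36.3/5.2 = 6.9808.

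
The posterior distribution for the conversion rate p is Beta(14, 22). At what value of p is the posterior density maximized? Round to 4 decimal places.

0.3824

Mode = (14−1)/(14+22−2) = 13/34 = 0.3824.
Mean = 14/(14+22) = 14/36 = 0.3889.
This is the posterior mode — the MAP estimate.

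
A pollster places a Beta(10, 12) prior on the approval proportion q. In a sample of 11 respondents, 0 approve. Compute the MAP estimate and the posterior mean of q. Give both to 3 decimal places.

MAP: 0.290. Posterior mean: 0.303.

Posterior: Beta(10+0, 12+11) = Beta(10, 23).
Mode = (10−1)/(10+23−2) = 9/31 = 0.290.
Mean = 10/(10+23) = 10/33 = 0.303.
The mean is pulled above the mode by the posterior's right skew.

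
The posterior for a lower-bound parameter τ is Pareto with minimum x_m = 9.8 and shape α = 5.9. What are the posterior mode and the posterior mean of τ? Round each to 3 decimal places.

MAP = 9.800; posterior mean = 11.800

The Pareto density is strictly decreasing on [x_m, ∞), so the mode is x_m = 9.800.
Mean = α·x_m/(α−1) = 5.9·9.8/4.9 = 11.800.
Right-skewed posterior ⇒ mode < mean.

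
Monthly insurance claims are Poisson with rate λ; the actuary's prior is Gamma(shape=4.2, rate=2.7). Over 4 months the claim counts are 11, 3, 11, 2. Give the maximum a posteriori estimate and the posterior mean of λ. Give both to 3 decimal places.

λ_MAP = 4.507, E[λ|data] = 4.657

Σ counts = 27. Posterior: Gamma(shape = 4.2+27 = 31.2, rate = 2.7+4 = 6.7).
Mode = (α−1)/β = 30.2/6.7 = 4.507.
Mean = α/β = 31.2/6.7 = 4.657.
Mean > mode: the posterior has a right tail.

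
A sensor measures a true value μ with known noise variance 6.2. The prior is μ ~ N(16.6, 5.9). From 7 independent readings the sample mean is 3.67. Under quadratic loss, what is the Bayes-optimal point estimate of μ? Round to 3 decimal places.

Posterior for μ is Normal. Precision-weighted mean: (1/5.9·16.6 + 7/6.2·3.67) / (1/5.9 + 7/6.2) = 5.358.
A Normal posterior is symmetric, so mode = mean.
Quadratic loss ⇒ the optimal estimator is the posterior mean.

5.358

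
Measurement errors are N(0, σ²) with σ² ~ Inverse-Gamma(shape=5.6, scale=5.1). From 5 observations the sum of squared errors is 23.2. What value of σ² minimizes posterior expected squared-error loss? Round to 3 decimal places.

2.352

Posterior: Inverse-Gamma(shape = 5.6+5/2 = 8.1, scale = 5.1+23.2/2 = 16.7).
Mode = β/(α+1) = 16.7/9.1 = 1.835.
Mean = β/(α−1) = 16.7/7.1 = 2.352.
Squared-error loss ⇒ the optimal estimator is the posterior mean.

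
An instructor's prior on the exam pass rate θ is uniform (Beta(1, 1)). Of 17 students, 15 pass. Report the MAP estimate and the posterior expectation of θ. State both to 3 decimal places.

MAP = 0.882; posterior mean = 0.842

Posterior: Beta(1+15, 1+2) = Beta(16, 3).
Mode = (16−1)/(16+3−2) = 15/17 = 0.882.
With a flat prior the MAP equals the MLE, 15/17.
Mean = 16/(16+3) = 16/19 = 0.842.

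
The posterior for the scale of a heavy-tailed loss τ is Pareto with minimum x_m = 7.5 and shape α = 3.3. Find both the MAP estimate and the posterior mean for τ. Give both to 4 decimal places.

The Pareto density is strictly decreasing on [x_m, ∞), so the mode is x_m = 7.5000.
Mean = α·x_m/(α−1) = 3.3·7.5/2.3 = 10.7609.
Mean > mode: the posterior has a right tail.

MAP = 7.5000, posterior mean = 10.7609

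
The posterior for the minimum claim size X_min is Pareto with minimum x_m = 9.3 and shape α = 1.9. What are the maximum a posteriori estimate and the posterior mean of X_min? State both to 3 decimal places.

The Pareto density is strictly decreasing on [x_m, ∞), so the mode is x_m = 9.300.
Mean = α·x_m/(α−1) = 1.9·9.3/0.9 = 19.633.
The mean is pulled above the mode by the posterior's right skew.

MAP = 9.300; posterior mean = 19.633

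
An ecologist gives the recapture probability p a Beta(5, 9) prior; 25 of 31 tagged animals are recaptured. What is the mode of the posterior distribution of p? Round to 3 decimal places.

0.674

Posterior: Beta(5+25, 9+6) = Beta(30, 15).
Mode = (30−1)/(30+15−2) = 29/43 = 0.674.
Mean = 30/(30+15) = 30/45 = 0.667.
This is the posterior mode — the MAP estimate.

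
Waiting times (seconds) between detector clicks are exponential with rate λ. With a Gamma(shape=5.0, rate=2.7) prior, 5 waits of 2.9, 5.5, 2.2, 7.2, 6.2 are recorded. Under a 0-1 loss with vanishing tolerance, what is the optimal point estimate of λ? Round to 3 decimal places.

Σ times = 24.0. Posterior: Gamma(shape = 5.0+5 = 10.0, rate = 2.7+24.0 = 26.7).
Mode = (α−1)/β = 9.0/26.7 = 0.337.
Mean = α/β = 10.0/26.7 = 0.375.
This is the posterior mode — the MAP estimate.

0.337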